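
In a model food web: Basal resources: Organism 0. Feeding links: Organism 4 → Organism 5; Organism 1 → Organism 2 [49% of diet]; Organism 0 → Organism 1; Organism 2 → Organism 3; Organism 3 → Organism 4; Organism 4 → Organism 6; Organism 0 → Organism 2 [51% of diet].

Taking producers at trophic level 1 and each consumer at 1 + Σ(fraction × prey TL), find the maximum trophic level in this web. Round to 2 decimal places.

5.49

Organism 1: 1 + 1 = 2
Organism 2: 1 + (0.49×2 + 0.51×1) = 2.49
Organism 3: 1 + 2.49 = 3.49
Organism 4: 1 + 3.49 = 4.49
Organism 5: 1 + 4.49 = 5.49
Organism 6: 1 + 4.49 = 5.49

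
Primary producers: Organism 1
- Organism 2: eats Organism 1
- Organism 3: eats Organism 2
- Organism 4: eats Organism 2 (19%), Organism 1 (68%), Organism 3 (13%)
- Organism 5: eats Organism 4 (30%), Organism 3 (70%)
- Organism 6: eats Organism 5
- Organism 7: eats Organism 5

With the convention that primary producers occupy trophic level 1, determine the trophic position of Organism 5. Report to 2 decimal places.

3.84

Organism 2: 1 + 1 = 2
Organism 3: 1 + 2 = 3
Organism 4: 1 + (0.19×2 + 0.68×1 + 0.13×3) = 2.45
Organism 5: 1 + (0.3×2.45 + 0.7×3) = 3.835
Organism 6: 1 + 3.835 = 4.835
Organism 7: 1 + 3.835 = 4.835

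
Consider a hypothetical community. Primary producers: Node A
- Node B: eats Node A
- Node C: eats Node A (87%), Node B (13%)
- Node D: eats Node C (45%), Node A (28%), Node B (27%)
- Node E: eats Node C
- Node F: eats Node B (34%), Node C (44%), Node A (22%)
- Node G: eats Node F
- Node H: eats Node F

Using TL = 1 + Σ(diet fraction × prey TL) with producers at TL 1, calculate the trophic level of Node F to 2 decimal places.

2.84

Node B: 1 + 1 = 2
Node C: 1 + (0.87×1 + 0.13×2) = 2.13
Node D: 1 + (0.45×2.13 + 0.28×1 + 0.27×2) = 2.7785
Node E: 1 + 2.13 = 3.13
Node F: 1 + (0.34×2 + 0.44×2.13 + 0.22×1) = 2.8372
Node G: 1 + 2.8372 = 3.8372
Node H: 1 + 2.8372 = 3.8372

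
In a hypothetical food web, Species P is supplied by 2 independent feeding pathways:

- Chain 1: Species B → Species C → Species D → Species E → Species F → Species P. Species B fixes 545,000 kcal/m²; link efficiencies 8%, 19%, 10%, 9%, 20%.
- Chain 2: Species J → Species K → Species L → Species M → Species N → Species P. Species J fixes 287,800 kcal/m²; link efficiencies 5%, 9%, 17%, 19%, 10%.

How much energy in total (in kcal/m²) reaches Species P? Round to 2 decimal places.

Chain 1: 545000 × 0.08 × 0.19 × 0.1 × 0.09 × 0.2 = 14.9112 kcal/m²
Chain 2: 287800 × 0.05 × 0.09 × 0.17 × 0.19 × 0.1 = 4.183173 kcal/m²
Total at Species P: 14.9112 + 4.183173 = 19.094373 kcal/m²

19.09 kcal/m²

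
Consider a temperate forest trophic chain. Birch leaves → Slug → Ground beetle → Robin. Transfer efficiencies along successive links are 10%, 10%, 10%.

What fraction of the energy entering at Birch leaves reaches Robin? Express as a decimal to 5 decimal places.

Product of link efficiencies: 0.1 × 0.1 × 0.1 = 0.001

0.00100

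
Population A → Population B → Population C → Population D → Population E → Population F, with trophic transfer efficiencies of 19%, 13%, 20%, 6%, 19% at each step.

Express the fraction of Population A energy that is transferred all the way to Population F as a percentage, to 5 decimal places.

0.00563%

Product of link efficiencies: 0.19 × 0.13 × 0.2 × 0.06 × 0.19 = 0.000056316
As a percentage: 0.000056316 × 100 = 0.00563%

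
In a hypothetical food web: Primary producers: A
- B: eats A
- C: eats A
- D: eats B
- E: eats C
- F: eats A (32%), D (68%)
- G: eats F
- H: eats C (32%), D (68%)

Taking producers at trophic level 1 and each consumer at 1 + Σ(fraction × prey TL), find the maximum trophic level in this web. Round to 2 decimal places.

4.36

B: 1 + 1 = 2
C: 1 + 1 = 2
D: 1 + 2 = 3
E: 1 + 2 = 3
F: 1 + (0.32×1 + 0.68×3) = 3.36
G: 1 + 3.36 = 4.36
H: 1 + (0.32×2 + 0.68×3) = 3.68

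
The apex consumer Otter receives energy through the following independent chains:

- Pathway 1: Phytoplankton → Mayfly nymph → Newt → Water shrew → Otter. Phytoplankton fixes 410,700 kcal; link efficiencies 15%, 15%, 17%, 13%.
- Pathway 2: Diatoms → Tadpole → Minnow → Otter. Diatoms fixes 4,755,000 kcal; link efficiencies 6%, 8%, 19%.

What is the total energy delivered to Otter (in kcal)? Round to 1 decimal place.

4540.8 kcal

Pathway 1: 410700 × 0.15 × 0.15 × 0.17 × 0.13 = 204.220575 kcal
Pathway 2: 4755000 × 0.06 × 0.08 × 0.19 = 4336.56 kcal
Total at Otter: 204.220575 + 4336.56 = 4540.780575 kcal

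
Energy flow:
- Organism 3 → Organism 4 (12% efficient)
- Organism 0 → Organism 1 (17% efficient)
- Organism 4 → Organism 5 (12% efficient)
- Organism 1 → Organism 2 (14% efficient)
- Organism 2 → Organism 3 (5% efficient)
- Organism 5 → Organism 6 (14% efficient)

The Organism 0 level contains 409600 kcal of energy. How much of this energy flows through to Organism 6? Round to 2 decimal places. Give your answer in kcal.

0.98 kcal

Organism 1: 409600 × 0.17 = 69632 kcal
Organism 2: 69632 × 0.14 = 9748.48 kcal
Organism 3: 9748.48 × 0.05 = 487.424 kcal
Organism 4: 487.424 × 0.12 = 58.49088 kcal
Organism 5: 58.49088 × 0.12 = 7.0189056 kcal
Organism 6: 7.0189056 × 0.14 = 0.982646784 kcal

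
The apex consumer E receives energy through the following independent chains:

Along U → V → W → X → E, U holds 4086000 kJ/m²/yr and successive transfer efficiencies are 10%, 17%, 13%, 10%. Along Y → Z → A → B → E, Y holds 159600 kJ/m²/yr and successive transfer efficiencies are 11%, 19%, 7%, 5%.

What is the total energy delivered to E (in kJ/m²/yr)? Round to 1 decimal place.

Via U: 4086000 × 0.1 × 0.17 × 0.13 × 0.1 = 903.006 kJ/m²/yr
Via Y: 159600 × 0.11 × 0.19 × 0.07 × 0.05 = 11.67474 kJ/m²/yr
Total at E: 903.006 + 11.67474 = 914.68074 kJ/m²/yr

914.7 kJ/m²/yr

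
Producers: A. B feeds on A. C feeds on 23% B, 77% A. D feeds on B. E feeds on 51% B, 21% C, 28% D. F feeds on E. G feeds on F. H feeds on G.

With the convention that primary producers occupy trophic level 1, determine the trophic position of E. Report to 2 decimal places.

3.33

B: 1 + 1 = 2
C: 1 + (0.23×2 + 0.77×1) = 2.23
D: 1 + 2 = 3
E: 1 + (0.51×2 + 0.21×2.23 + 0.28×3) = 3.3283
F: 1 + 3.3283 = 4.3283
G: 1 + 4.3283 = 5.3283
H: 1 + 5.3283 = 6.3283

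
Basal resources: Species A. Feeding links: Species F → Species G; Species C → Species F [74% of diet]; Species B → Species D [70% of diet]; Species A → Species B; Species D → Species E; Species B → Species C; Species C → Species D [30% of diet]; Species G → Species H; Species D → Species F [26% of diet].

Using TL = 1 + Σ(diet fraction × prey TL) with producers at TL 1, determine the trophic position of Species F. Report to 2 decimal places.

Species B: 1 + 1 = 2
Species C: 1 + 2 = 3
Species D: 1 + (0.3×3 + 0.7×2) = 3.3
Species E: 1 + 3.3 = 4.3
Species F: 1 + (0.26×3.3 + 0.74×3) = 4.078
Species G: 1 + 4.078 = 5.078
Species H: 1 + 5.078 = 6.078

4.08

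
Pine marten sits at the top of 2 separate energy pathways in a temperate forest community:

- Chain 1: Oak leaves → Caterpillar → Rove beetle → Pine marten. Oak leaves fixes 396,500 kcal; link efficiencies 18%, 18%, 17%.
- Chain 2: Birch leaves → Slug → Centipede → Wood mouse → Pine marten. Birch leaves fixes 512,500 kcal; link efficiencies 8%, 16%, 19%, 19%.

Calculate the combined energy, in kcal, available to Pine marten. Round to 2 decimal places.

2420.74 kcal

Chain 1: 396500 × 0.18 × 0.18 × 0.17 = 2183.922 kcal
Chain 2: 512500 × 0.08 × 0.16 × 0.19 × 0.19 = 236.816 kcal
Total at Pine marten: 2183.922 + 236.816 = 2420.738 kcal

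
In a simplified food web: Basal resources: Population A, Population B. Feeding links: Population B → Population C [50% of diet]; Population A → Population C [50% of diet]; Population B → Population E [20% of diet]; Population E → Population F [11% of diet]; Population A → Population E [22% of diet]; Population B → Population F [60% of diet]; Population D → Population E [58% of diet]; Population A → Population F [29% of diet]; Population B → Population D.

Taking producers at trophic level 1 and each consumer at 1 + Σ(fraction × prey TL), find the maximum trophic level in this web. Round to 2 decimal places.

Population C: 1 + (0.5×1 + 0.5×1) = 2
Population D: 1 + 1 = 2
Population E: 1 + (0.22×1 + 0.2×1 + 0.58×2) = 2.58
Population F: 1 + (0.11×2.58 + 0.29×1 + 0.6×1) = 2.1738

2.58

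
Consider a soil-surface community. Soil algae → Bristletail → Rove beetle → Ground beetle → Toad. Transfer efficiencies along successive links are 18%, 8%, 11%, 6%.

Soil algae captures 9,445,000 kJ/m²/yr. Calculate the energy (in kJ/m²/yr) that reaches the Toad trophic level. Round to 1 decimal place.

Bristletail: 9445000 × 0.18 = 1700100 kJ/m²/yr
Rove beetle: 1700100 × 0.08 = 136008 kJ/m²/yr
Ground beetle: 136008 × 0.11 = 14960.88 kJ/m²/yr
Toad: 14960.88 × 0.06 = 897.6528 kJ/m²/yr

897.7 kJ/m²/yr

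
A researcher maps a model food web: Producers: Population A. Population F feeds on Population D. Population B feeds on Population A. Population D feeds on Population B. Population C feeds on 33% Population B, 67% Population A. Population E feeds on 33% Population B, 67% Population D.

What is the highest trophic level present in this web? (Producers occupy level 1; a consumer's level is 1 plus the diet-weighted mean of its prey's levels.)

4

Population B: 1 + 1 = 2
Population C: 1 + (0.33×2 + 0.67×1) = 2.33
Population D: 1 + 2 = 3
Population E: 1 + (0.33×2 + 0.67×3) = 3.67
Population F: 1 + 3 = 4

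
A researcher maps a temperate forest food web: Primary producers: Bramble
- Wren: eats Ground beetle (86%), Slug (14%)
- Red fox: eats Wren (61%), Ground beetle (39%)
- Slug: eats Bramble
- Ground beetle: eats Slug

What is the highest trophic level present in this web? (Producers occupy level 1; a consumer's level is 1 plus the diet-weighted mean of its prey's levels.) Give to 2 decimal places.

4.52

Slug: 1 + 1 = 2
Ground beetle: 1 + 2 = 3
Wren: 1 + (0.86×3 + 0.14×2) = 3.86
Red fox: 1 + (0.61×3.86 + 0.39×3) = 4.5246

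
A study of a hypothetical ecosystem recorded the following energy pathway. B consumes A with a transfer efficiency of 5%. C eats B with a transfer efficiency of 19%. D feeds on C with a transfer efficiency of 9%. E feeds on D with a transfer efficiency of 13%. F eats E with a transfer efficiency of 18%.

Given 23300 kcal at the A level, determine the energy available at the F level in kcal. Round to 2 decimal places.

B: 23300 × 0.05 = 1165 kcal
C: 1165 × 0.19 = 221.35 kcal
D: 221.35 × 0.09 = 19.9215 kcal
E: 19.9215 × 0.13 = 2.589795 kcal
F: 2.589795 × 0.18 = 0.4661631 kcal

0.47 kcal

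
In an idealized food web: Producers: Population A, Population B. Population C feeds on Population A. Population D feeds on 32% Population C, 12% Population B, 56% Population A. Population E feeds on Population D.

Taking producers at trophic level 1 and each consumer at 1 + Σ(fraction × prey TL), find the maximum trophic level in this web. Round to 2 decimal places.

3.32

Population C: 1 + 1 = 2
Population D: 1 + (0.32×2 + 0.12×1 + 0.56×1) = 2.32
Population E: 1 + 2.32 = 3.32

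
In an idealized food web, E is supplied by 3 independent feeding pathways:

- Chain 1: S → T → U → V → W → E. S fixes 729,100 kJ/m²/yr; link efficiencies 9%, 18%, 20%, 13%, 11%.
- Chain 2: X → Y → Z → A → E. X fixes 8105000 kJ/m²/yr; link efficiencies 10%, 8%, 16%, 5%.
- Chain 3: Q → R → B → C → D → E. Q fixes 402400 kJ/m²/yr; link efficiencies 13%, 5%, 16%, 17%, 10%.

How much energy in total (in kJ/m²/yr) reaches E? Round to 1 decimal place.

559.6 kJ/m²/yr

Chain 1: 729100 × 0.09 × 0.18 × 0.2 × 0.13 × 0.11 = 33.7806612 kJ/m²/yr
Chain 2: 8105000 × 0.1 × 0.08 × 0.16 × 0.05 = 518.72 kJ/m²/yr
Chain 3: 402400 × 0.13 × 0.05 × 0.16 × 0.17 × 0.1 = 7.114432 kJ/m²/yr
Total at E: 33.7806612 + 518.72 + 7.114432 = 559.6150932 kJ/m²/yr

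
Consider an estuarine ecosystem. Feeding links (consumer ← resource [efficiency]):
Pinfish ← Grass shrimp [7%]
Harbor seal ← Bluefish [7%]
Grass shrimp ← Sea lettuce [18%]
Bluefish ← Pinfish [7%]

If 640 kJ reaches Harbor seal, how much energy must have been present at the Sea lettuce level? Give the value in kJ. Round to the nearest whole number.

10366051 kJ

Cumulative transfer efficiency: 0.18 × 0.07 × 0.07 × 0.07 = 0.00006174
Sea lettuce energy = 640 / 0.00006174 = 10366051 kJ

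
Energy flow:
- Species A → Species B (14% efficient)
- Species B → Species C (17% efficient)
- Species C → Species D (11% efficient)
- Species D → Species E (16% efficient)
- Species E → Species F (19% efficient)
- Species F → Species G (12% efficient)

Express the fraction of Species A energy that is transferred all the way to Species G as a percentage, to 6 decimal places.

0.000955%

Product of link efficiencies: 0.14 × 0.17 × 0.11 × 0.16 × 0.19 × 0.12 = 0.000009550464
As a percentage: 0.000009550464 × 100 = 0.000955%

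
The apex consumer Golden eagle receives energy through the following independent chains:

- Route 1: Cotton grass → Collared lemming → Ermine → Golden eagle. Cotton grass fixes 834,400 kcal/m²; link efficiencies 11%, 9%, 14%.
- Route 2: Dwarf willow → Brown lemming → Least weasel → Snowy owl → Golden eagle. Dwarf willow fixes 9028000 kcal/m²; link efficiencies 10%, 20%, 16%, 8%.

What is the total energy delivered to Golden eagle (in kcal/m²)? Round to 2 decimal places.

Route 1: 834400 × 0.11 × 0.09 × 0.14 = 1156.4784 kcal/m²
Route 2: 9028000 × 0.1 × 0.2 × 0.16 × 0.08 = 2311.168 kcal/m²
Total at Golden eagle: 1156.4784 + 2311.168 = 3467.6464 kcal/m²

3467.65 kcal/m²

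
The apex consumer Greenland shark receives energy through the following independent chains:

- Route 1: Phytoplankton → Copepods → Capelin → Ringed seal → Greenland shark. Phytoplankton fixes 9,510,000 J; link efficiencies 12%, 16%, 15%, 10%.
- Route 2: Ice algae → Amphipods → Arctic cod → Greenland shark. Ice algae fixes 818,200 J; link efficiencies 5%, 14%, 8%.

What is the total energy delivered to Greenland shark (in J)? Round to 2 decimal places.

Route 1: 9510000 × 0.12 × 0.16 × 0.15 × 0.1 = 2738.88 J
Route 2: 818200 × 0.05 × 0.14 × 0.08 = 458.192 J
Total at Greenland shark: 2738.88 + 458.192 = 3197.072 J

3197.07 J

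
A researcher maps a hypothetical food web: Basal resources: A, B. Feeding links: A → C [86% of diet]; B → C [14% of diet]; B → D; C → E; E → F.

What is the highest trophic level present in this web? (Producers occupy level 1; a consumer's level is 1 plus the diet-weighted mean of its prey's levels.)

C: 1 + (0.86×1 + 0.14×1) = 2
D: 1 + 1 = 2
E: 1 + 2 = 3
F: 1 + 3 = 4

4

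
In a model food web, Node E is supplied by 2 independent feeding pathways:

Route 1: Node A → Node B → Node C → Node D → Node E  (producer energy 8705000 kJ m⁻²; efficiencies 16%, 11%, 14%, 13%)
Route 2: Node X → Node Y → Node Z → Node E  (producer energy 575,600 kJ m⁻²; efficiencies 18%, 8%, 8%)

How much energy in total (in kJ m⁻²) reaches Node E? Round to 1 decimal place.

3451.5 kJ m⁻²

Route 1: 8705000 × 0.16 × 0.11 × 0.14 × 0.13 = 2788.3856 kJ m⁻²
Route 2: 575600 × 0.18 × 0.08 × 0.08 = 663.0912 kJ m⁻²
Total at Node E: 2788.3856 + 663.0912 = 3451.4768 kJ m⁻²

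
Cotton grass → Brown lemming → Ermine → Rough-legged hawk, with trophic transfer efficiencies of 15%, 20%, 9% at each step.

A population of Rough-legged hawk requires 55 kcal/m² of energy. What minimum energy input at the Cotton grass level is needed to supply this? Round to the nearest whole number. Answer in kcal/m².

20370 kcal/m²

Cumulative transfer efficiency: 0.15 × 0.2 × 0.09 = 0.0027
Cotton grass energy = 55 / 0.0027 = 20370 kcal/m²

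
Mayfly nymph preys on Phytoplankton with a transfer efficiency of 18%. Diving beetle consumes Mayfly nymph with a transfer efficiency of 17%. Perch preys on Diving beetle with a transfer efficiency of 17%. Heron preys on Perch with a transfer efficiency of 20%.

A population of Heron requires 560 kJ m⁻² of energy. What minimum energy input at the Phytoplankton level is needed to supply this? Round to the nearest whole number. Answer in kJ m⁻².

Cumulative transfer efficiency: 0.18 × 0.17 × 0.17 × 0.2 = 0.0010404
Phytoplankton energy = 560 / 0.0010404 = 538255 kJ m⁻²

538255 kJ m⁻²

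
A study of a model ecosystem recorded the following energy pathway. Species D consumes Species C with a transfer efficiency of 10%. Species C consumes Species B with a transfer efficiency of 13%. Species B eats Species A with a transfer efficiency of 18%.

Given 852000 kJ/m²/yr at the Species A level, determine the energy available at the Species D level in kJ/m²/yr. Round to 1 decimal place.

1993.7 kJ/m²/yr

Species B: 852000 × 0.18 = 153360 kJ/m²/yr
Species C: 153360 × 0.13 = 19936.8 kJ/m²/yr
Species D: 19936.8 × 0.1 = 1993.68 kJ/m²/yr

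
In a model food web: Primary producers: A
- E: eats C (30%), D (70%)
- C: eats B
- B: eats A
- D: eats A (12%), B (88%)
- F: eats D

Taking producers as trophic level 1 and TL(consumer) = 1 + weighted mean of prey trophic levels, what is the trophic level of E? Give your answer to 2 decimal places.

B: 1 + 1 = 2
C: 1 + 2 = 3
D: 1 + (0.12×1 + 0.88×2) = 2.88
E: 1 + (0.3×3 + 0.7×2.88) = 3.916
F: 1 + 2.88 = 3.88

3.92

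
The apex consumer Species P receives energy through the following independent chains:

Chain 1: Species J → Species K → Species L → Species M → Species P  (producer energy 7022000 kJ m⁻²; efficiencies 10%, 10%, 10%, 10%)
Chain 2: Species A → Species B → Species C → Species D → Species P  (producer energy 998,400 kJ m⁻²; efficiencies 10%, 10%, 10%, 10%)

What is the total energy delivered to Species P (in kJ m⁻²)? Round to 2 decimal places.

802.04 kJ m⁻²

Chain 1: 7022000 × 0.1 × 0.1 × 0.1 × 0.1 = 702.2 kJ m⁻²
Chain 2: 998400 × 0.1 × 0.1 × 0.1 × 0.1 = 99.84 kJ m⁻²
Total at Species P: 702.2 + 99.84 = 802.04 kJ m⁻²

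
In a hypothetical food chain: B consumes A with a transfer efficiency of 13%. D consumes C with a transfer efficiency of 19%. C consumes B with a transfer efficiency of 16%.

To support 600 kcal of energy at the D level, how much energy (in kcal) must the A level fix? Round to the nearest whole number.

Cumulative transfer efficiency: 0.13 × 0.16 × 0.19 = 0.003952
A energy = 600 / 0.003952 = 151822 kcal

151822 kcal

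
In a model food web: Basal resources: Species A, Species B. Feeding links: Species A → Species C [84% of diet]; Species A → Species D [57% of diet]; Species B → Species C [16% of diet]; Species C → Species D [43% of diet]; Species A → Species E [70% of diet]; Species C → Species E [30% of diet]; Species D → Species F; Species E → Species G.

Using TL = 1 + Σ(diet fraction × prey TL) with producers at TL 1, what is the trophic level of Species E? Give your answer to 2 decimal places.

2.30

Species C: 1 + (0.16×1 + 0.84×1) = 2
Species D: 1 + (0.43×2 + 0.57×1) = 2.43
Species E: 1 + (0.3×2 + 0.7×1) = 2.3
Species F: 1 + 2.43 = 3.43
Species G: 1 + 2.3 = 3.3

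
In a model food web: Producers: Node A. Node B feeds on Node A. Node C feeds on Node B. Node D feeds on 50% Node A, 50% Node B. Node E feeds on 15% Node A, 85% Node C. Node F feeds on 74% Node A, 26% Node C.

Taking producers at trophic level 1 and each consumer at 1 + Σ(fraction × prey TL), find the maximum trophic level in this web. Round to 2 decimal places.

Node B: 1 + 1 = 2
Node C: 1 + 2 = 3
Node D: 1 + (0.5×1 + 0.5×2) = 2.5
Node E: 1 + (0.15×1 + 0.85×3) = 3.7
Node F: 1 + (0.74×1 + 0.26×3) = 2.52

3.70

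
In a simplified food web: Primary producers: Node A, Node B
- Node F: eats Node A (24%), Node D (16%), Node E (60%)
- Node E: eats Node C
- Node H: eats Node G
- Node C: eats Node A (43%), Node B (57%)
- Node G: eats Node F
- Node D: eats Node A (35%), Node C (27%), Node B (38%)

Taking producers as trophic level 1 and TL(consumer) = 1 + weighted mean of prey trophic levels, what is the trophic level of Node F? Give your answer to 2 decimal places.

Node C: 1 + (0.43×1 + 0.57×1) = 2
Node D: 1 + (0.35×1 + 0.27×2 + 0.38×1) = 2.27
Node E: 1 + 2 = 3
Node F: 1 + (0.24×1 + 0.16×2.27 + 0.6×3) = 3.4032
Node G: 1 + 3.4032 = 4.4032
Node H: 1 + 4.4032 = 5.4032

3.40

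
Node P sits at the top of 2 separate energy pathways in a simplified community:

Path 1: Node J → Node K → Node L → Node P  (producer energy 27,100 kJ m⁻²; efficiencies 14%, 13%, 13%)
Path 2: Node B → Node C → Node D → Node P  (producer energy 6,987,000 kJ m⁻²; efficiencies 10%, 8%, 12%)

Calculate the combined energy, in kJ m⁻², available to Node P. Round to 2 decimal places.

6771.64 kJ m⁻²

Path 1: 27100 × 0.14 × 0.13 × 0.13 = 64.1186 kJ m⁻²
Path 2: 6987000 × 0.1 × 0.08 × 0.12 = 6707.52 kJ m⁻²
Total at Node P: 64.1186 + 6707.52 = 6771.6386 kJ m⁻²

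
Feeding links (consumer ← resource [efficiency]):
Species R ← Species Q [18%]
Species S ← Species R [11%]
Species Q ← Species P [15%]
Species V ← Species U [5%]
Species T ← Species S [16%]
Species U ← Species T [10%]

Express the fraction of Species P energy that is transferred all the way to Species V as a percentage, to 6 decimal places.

Product of link efficiencies: 0.15 × 0.18 × 0.11 × 0.16 × 0.1 × 0.05 = 0.000002376
As a percentage: 0.000002376 × 100 = 0.000238%

0.000238%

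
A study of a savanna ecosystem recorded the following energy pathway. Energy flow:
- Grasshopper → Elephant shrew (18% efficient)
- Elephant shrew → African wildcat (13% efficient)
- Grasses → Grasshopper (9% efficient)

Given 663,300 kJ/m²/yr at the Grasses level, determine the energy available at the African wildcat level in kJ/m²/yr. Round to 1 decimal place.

Grasshopper: 663300 × 0.09 = 59697 kJ/m²/yr
Elephant shrew: 59697 × 0.18 = 10745.46 kJ/m²/yr
African wildcat: 10745.46 × 0.13 = 1396.9098 kJ/m²/yr

1396.9 kJ/m²/yr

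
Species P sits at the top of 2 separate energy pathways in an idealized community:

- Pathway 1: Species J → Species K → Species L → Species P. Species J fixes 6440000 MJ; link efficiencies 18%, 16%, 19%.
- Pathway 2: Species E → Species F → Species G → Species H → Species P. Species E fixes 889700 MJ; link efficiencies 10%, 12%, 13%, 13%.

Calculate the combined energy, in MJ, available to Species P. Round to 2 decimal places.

Pathway 1: 6440000 × 0.18 × 0.16 × 0.19 = 35239.68 MJ
Pathway 2: 889700 × 0.1 × 0.12 × 0.13 × 0.13 = 180.43116 MJ
Total at Species P: 35239.68 + 180.43116 = 35420.11116 MJ

35420.11 MJ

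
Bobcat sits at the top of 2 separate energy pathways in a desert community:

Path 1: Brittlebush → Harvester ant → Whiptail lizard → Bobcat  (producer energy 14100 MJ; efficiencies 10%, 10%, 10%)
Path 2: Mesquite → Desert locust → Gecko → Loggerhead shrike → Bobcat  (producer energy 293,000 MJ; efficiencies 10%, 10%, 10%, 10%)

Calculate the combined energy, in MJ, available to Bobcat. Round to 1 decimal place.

43.4 MJ

Path 1: 14100 × 0.1 × 0.1 × 0.1 = 14.1 MJ
Path 2: 293000 × 0.1 × 0.1 × 0.1 × 0.1 = 29.3 MJ
Total at Bobcat: 14.1 + 29.3 = 43.4 MJ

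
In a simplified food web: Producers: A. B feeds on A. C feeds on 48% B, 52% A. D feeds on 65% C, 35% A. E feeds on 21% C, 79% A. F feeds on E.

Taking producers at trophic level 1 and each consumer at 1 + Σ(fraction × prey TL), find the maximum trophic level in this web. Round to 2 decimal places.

3.31

B: 1 + 1 = 2
C: 1 + (0.48×2 + 0.52×1) = 2.48
D: 1 + (0.65×2.48 + 0.35×1) = 2.962
E: 1 + (0.21×2.48 + 0.79×1) = 2.3108
F: 1 + 2.3108 = 3.3108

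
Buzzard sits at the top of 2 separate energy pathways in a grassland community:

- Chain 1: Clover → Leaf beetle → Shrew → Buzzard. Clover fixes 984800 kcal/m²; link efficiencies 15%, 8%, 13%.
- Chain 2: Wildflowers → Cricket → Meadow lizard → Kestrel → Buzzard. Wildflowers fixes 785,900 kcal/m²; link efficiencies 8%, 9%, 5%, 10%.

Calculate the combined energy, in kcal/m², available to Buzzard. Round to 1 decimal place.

Chain 1: 984800 × 0.15 × 0.08 × 0.13 = 1536.288 kcal/m²
Chain 2: 785900 × 0.08 × 0.09 × 0.05 × 0.1 = 28.2924 kcal/m²
Total at Buzzard: 1536.288 + 28.2924 = 1564.5804 kcal/m²

1564.6 kcal/m²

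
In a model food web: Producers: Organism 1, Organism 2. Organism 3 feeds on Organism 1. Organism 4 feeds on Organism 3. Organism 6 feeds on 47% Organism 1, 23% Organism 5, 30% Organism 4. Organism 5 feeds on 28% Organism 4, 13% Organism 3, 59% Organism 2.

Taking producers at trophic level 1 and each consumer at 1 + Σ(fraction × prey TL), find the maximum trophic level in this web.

3

Organism 3: 1 + 1 = 2
Organism 4: 1 + 2 = 3
Organism 5: 1 + (0.28×3 + 0.13×2 + 0.59×1) = 2.69
Organism 6: 1 + (0.47×1 + 0.23×2.69 + 0.3×3) = 2.9887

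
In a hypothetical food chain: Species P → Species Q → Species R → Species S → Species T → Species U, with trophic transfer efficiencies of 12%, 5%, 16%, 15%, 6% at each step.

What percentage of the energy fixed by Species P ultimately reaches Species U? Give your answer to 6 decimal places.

Product of link efficiencies: 0.12 × 0.05 × 0.16 × 0.15 × 0.06 = 0.00000864
As a percentage: 0.00000864 × 100 = 0.000864%

0.000864%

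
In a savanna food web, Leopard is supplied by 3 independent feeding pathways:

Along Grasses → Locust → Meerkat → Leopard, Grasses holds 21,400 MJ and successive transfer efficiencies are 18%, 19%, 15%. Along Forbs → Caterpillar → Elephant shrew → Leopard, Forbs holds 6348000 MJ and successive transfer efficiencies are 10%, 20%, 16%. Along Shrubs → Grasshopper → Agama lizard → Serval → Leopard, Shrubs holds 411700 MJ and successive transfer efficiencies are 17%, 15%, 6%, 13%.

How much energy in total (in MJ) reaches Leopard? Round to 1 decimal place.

Via Grasses: 21400 × 0.18 × 0.19 × 0.15 = 109.782 MJ
Via Forbs: 6348000 × 0.1 × 0.2 × 0.16 = 20313.6 MJ
Via Shrubs: 411700 × 0.17 × 0.15 × 0.06 × 0.13 = 81.88713 MJ
Total at Leopard: 109.782 + 20313.6 + 81.88713 = 20505.26913 MJ

20505.3 MJ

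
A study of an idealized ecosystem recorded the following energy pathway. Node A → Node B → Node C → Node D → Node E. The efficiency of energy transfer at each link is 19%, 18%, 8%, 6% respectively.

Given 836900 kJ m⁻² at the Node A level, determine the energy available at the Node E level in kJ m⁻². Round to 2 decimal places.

137.39 kJ m⁻²

Node B: 836900 × 0.19 = 159011 kJ m⁻²
Node C: 159011 × 0.18 = 28621.98 kJ m⁻²
Node D: 28621.98 × 0.08 = 2289.7584 kJ m⁻²
Node E: 2289.7584 × 0.06 = 137.385504 kJ m⁻²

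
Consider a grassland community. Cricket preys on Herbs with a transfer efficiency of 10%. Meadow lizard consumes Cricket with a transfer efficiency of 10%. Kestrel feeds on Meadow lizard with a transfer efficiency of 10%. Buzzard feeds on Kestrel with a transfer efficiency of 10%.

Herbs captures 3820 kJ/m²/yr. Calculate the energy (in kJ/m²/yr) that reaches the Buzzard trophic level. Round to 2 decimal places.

Cricket: 3820 × 0.1 = 382 kJ/m²/yr
Meadow lizard: 382 × 0.1 = 38.2 kJ/m²/yr
Kestrel: 38.2 × 0.1 = 3.82 kJ/m²/yr
Buzzard: 3.82 × 0.1 = 0.382 kJ/m²/yr

0.38 kJ/m²/yr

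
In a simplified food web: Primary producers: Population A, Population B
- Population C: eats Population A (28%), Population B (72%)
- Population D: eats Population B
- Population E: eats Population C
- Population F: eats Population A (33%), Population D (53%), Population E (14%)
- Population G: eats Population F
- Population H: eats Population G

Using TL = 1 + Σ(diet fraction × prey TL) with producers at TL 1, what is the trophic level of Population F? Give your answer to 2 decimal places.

2.81

Population C: 1 + (0.28×1 + 0.72×1) = 2
Population D: 1 + 1 = 2
Population E: 1 + 2 = 3
Population F: 1 + (0.33×1 + 0.53×2 + 0.14×3) = 2.81
Population G: 1 + 2.81 = 3.81
Population H: 1 + 3.81 = 4.81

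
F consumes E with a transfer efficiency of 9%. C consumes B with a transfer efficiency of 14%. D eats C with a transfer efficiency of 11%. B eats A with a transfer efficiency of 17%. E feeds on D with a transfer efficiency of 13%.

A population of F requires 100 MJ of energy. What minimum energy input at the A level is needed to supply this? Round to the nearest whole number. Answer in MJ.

Cumulative transfer efficiency: 0.17 × 0.14 × 0.11 × 0.13 × 0.09 = 0.0000306306
A energy = 100 / 0.0000306306 = 3264709 MJ

3264709 MJ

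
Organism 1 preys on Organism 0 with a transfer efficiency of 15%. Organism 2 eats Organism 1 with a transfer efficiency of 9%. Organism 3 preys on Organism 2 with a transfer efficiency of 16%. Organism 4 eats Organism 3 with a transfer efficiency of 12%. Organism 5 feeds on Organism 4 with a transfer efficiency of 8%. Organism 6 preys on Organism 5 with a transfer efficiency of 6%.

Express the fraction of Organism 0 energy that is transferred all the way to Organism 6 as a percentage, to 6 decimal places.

Product of link efficiencies: 0.15 × 0.09 × 0.16 × 0.12 × 0.08 × 0.06 = 0.00000124416
As a percentage: 0.00000124416 × 100 = 0.000124%

0.000124%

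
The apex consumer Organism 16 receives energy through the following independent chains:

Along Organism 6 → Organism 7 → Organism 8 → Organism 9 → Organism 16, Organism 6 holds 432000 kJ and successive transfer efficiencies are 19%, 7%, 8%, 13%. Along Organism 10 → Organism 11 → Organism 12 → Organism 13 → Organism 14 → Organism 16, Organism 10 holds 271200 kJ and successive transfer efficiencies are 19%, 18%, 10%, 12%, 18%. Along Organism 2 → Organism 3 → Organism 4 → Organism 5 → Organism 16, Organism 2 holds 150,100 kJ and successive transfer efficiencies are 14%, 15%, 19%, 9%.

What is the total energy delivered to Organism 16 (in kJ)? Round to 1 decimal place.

Via Organism 6: 432000 × 0.19 × 0.07 × 0.08 × 0.13 = 59.75424 kJ
Via Organism 10: 271200 × 0.19 × 0.18 × 0.1 × 0.12 × 0.18 = 20.0340864 kJ
Via Organism 2: 150100 × 0.14 × 0.15 × 0.19 × 0.09 = 53.90091 kJ
Total at Organism 16: 59.75424 + 20.0340864 + 53.90091 = 133.6892364 kJ

133.7 kJ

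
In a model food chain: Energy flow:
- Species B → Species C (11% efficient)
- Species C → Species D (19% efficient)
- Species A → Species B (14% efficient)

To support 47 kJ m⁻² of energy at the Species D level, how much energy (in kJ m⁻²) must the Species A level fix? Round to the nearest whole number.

Cumulative transfer efficiency: 0.14 × 0.11 × 0.19 = 0.002926
Species A energy = 47 / 0.002926 = 16063 kJ m⁻²

16063 kJ m⁻²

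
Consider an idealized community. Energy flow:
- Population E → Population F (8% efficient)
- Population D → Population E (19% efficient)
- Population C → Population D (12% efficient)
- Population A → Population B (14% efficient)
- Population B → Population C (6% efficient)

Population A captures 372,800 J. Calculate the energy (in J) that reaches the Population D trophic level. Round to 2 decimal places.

Population B: 372800 × 0.14 = 52192 J
Population C: 52192 × 0.06 = 3131.52 J
Population D: 3131.52 × 0.12 = 375.7824 J

375.78 J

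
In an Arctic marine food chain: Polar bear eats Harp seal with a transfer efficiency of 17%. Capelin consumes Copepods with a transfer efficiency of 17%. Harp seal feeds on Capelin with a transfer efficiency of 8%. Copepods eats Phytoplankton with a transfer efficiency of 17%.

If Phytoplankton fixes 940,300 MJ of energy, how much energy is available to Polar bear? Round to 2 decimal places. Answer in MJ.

369.58 MJ

Copepods: 940300 × 0.17 = 159851 MJ
Capelin: 159851 × 0.17 = 27174.67 MJ
Harp seal: 27174.67 × 0.08 = 2173.9736 MJ
Polar bear: 2173.9736 × 0.17 = 369.575512 MJ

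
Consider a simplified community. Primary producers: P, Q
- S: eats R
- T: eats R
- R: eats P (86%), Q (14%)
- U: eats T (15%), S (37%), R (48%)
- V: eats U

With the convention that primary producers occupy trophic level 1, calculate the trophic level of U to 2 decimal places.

3.52

R: 1 + (0.86×1 + 0.14×1) = 2
S: 1 + 2 = 3
T: 1 + 2 = 3
U: 1 + (0.15×3 + 0.37×3 + 0.48×2) = 3.52
V: 1 + 3.52 = 4.52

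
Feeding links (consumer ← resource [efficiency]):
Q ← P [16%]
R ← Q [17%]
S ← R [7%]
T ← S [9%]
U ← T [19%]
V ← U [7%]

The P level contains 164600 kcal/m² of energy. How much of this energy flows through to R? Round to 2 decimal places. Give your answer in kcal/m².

4477.12 kcal/m²

Q: 164600 × 0.16 = 26336 kcal/m²
R: 26336 × 0.17 = 4477.12 kcal/m²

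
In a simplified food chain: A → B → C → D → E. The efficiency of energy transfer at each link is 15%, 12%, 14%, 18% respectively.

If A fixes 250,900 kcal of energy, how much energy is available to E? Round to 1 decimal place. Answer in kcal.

B: 250900 × 0.15 = 37635 kcal
C: 37635 × 0.12 = 4516.2 kcal
D: 4516.2 × 0.14 = 632.268 kcal
E: 632.268 × 0.18 = 113.80824 kcal

113.8 kcal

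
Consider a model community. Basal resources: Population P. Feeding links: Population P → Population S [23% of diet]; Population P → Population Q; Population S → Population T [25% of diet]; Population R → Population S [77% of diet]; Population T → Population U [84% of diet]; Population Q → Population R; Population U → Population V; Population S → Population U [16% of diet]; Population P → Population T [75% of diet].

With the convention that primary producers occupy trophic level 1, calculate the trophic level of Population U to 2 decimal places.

Population Q: 1 + 1 = 2
Population R: 1 + 2 = 3
Population S: 1 + (0.77×3 + 0.23×1) = 3.54
Population T: 1 + (0.25×3.54 + 0.75×1) = 2.635
Population U: 1 + (0.16×3.54 + 0.84×2.635) = 3.7798
Population V: 1 + 3.7798 = 4.7798

3.78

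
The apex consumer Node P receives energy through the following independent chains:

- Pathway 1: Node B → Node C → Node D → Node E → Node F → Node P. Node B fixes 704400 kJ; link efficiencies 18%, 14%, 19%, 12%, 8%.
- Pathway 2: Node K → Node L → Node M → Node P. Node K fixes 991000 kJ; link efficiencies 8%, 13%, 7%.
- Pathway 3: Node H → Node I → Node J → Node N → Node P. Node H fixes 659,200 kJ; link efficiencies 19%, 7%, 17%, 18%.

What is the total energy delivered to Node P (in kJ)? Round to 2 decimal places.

1022.11 kJ

Pathway 1: 704400 × 0.18 × 0.14 × 0.19 × 0.12 × 0.08 = 32.37760512 kJ
Pathway 2: 991000 × 0.08 × 0.13 × 0.07 = 721.448 kJ
Pathway 3: 659200 × 0.19 × 0.07 × 0.17 × 0.18 = 268.281216 kJ
Total at Node P: 32.37760512 + 721.448 + 268.281216 = 1022.10682112 kJ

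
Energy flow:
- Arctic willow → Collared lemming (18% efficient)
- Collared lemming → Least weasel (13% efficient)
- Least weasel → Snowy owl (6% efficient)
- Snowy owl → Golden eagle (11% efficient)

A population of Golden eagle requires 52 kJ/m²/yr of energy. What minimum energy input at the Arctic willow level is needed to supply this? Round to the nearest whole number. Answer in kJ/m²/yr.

Cumulative transfer efficiency: 0.18 × 0.13 × 0.06 × 0.11 = 0.00015444
Arctic willow energy = 52 / 0.00015444 = 336700 kJ/m²/yr

336700 kJ/m²/yr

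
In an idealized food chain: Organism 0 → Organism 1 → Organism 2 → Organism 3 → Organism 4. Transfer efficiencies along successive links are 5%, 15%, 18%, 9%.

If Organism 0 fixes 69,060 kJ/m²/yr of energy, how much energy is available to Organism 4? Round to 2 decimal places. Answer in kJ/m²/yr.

Organism 1: 69060 × 0.05 = 3453 kJ/m²/yr
Organism 2: 3453 × 0.15 = 517.95 kJ/m²/yr
Organism 3: 517.95 × 0.18 = 93.231 kJ/m²/yr
Organism 4: 93.231 × 0.09 = 8.39079 kJ/m²/yr

8.39 kJ/m²/yr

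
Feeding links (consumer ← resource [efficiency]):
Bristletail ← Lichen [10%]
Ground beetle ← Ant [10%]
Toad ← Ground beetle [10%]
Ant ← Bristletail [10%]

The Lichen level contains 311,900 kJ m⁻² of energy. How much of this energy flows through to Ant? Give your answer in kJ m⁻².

Bristletail: 311900 × 0.1 = 31190 kJ m⁻²
Ant: 31190 × 0.1 = 3119 kJ m⁻²

3119 kJ m⁻²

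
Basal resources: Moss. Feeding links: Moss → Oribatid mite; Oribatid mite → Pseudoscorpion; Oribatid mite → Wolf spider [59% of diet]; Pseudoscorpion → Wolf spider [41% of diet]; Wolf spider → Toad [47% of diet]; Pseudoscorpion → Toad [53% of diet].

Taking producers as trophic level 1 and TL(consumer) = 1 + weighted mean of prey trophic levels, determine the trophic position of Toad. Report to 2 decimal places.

4.19

Oribatid mite: 1 + 1 = 2
Pseudoscorpion: 1 + 2 = 3
Wolf spider: 1 + (0.59×2 + 0.41×3) = 3.41
Toad: 1 + (0.47×3.41 + 0.53×3) = 4.1927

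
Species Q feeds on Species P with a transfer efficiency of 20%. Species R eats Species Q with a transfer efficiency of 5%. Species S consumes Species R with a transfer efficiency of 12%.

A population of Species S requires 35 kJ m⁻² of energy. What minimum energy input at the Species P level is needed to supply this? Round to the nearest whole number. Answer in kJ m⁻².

Cumulative transfer efficiency: 0.2 × 0.05 × 0.12 = 0.0012
Species P energy = 35 / 0.0012 = 29167 kJ m⁻²

29167 kJ m⁻²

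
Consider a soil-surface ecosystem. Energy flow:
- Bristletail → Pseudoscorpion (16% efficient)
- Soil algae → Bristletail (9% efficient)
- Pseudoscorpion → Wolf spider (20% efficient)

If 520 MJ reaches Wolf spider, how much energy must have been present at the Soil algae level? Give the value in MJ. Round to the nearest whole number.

Cumulative transfer efficiency: 0.09 × 0.16 × 0.2 = 0.00288
Soil algae energy = 520 / 0.00288 = 180556 MJ

180556 MJ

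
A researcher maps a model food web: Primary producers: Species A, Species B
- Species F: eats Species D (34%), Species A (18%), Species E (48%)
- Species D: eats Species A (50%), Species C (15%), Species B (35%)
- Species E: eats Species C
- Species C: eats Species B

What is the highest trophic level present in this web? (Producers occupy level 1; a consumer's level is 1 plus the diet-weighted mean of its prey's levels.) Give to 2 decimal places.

Species C: 1 + 1 = 2
Species D: 1 + (0.5×1 + 0.15×2 + 0.35×1) = 2.15
Species E: 1 + 2 = 3
Species F: 1 + (0.34×2.15 + 0.18×1 + 0.48×3) = 3.351

3.35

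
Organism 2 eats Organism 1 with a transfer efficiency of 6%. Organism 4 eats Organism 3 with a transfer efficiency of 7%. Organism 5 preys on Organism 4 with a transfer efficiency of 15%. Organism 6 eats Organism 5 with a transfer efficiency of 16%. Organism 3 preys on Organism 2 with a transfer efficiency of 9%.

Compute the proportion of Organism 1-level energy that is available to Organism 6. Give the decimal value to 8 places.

Product of link efficiencies: 0.06 × 0.09 × 0.07 × 0.15 × 0.16 = 0.000009072

0.00000907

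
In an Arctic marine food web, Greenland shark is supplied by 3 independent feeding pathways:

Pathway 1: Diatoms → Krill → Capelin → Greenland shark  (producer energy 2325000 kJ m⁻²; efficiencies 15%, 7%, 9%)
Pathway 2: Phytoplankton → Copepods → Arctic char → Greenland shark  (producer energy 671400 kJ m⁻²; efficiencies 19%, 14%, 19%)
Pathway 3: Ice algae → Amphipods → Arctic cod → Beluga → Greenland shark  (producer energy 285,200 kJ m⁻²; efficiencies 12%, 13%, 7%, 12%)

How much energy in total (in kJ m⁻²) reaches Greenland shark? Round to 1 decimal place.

5627.8 kJ m⁻²

Pathway 1: 2325000 × 0.15 × 0.07 × 0.09 = 2197.125 kJ m⁻²
Pathway 2: 671400 × 0.19 × 0.14 × 0.19 = 3393.2556 kJ m⁻²
Pathway 3: 285200 × 0.12 × 0.13 × 0.07 × 0.12 = 37.372608 kJ m⁻²
Total at Greenland shark: 2197.125 + 3393.2556 + 37.372608 = 5627.753208 kJ m⁻²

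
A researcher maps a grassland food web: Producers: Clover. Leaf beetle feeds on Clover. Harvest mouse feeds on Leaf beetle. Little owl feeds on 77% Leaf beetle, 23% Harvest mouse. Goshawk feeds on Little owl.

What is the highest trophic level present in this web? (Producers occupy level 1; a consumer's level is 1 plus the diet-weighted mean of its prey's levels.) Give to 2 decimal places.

4.23

Leaf beetle: 1 + 1 = 2
Harvest mouse: 1 + 2 = 3
Little owl: 1 + (0.77×2 + 0.23×3) = 3.23
Goshawk: 1 + 3.23 = 4.23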